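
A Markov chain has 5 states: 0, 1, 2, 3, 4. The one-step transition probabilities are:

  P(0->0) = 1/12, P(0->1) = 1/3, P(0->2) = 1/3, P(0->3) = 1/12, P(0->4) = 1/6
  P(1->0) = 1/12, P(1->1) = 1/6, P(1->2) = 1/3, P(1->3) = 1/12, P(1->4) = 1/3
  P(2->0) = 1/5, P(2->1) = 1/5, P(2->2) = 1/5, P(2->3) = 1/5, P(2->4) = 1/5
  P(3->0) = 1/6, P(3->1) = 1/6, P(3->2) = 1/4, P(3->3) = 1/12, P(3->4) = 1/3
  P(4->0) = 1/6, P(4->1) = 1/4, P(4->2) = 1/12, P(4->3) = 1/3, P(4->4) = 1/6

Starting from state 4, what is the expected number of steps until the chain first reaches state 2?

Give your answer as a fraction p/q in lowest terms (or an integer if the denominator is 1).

Answer: 15084/3113

Derivation:
Let h_i = expected steps to first reach 2 from state i.
Boundary: h_2 = 0.
First-step equations for the other states:
  h_0 = 1 + 1/12*h_0 + 1/3*h_1 + 1/3*h_2 + 1/12*h_3 + 1/6*h_4
  h_1 = 1 + 1/12*h_0 + 1/6*h_1 + 1/3*h_2 + 1/12*h_3 + 1/3*h_4
  h_3 = 1 + 1/6*h_0 + 1/6*h_1 + 1/4*h_2 + 1/12*h_3 + 1/3*h_4
  h_4 = 1 + 1/6*h_0 + 1/4*h_1 + 1/12*h_2 + 1/3*h_3 + 1/6*h_4

Substituting h_2 = 0 and rearranging gives the linear system (I - Q) h = 1:
  [11/12, -1/3, -1/12, -1/6] . (h_0, h_1, h_3, h_4) = 1
  [-1/12, 5/6, -1/12, -1/3] . (h_0, h_1, h_3, h_4) = 1
  [-1/6, -1/6, 11/12, -1/3] . (h_0, h_1, h_3, h_4) = 1
  [-1/6, -1/4, -1/3, 5/6] . (h_0, h_1, h_3, h_4) = 1

Solving yields:
  h_0 = 11808/3113
  h_1 = 1116/283
  h_3 = 13260/3113
  h_4 = 15084/3113

Starting state is 4, so the expected hitting time is h_4 = 15084/3113.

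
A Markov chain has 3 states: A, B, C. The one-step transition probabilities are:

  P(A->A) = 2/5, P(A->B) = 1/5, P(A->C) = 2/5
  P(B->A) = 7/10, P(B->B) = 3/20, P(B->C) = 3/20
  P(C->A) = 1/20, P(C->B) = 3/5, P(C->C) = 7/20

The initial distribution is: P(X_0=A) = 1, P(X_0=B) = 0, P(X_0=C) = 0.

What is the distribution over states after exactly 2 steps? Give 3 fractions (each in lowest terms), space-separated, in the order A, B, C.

Propagating the distribution step by step (d_{t+1} = d_t * P):
d_0 = (A=1, B=0, C=0)
  d_1[A] = 1*2/5 + 0*7/10 + 0*1/20 = 2/5
  d_1[B] = 1*1/5 + 0*3/20 + 0*3/5 = 1/5
  d_1[C] = 1*2/5 + 0*3/20 + 0*7/20 = 2/5
d_1 = (A=2/5, B=1/5, C=2/5)
  d_2[A] = 2/5*2/5 + 1/5*7/10 + 2/5*1/20 = 8/25
  d_2[B] = 2/5*1/5 + 1/5*3/20 + 2/5*3/5 = 7/20
  d_2[C] = 2/5*2/5 + 1/5*3/20 + 2/5*7/20 = 33/100
d_2 = (A=8/25, B=7/20, C=33/100)

Answer: 8/25 7/20 33/100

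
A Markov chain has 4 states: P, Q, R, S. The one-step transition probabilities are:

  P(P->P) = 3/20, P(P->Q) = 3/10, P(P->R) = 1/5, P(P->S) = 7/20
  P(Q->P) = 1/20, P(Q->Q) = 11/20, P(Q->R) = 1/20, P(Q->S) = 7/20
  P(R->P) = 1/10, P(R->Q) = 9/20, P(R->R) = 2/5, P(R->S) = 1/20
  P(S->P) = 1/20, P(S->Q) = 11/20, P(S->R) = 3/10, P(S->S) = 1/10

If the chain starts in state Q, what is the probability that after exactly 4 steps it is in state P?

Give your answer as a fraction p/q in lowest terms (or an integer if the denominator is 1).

Answer: 10441/160000

Derivation:
Computing P^4 by repeated multiplication:
P^1 =
  P: [3/20, 3/10, 1/5, 7/20]
  Q: [1/20, 11/20, 1/20, 7/20]
  R: [1/10, 9/20, 2/5, 1/20]
  S: [1/20, 11/20, 3/10, 1/10]
P^2 =
  P: [3/40, 197/400, 23/100, 81/400]
  Q: [23/400, 213/400, 13/80, 99/400]
  R: [2/25, 97/200, 87/400, 87/400]
  S: [7/100, 203/400, 3/16, 47/200]
P^3 =
  P: [69/1000, 2033/4000, 1539/8000, 1843/8000]
  Q: [511/8000, 831/1600, 1419/8000, 383/1600]
  R: [551/8000, 2033/4000, 77/400, 1843/8000]
  S: [531/8000, 411/800, 1479/8000, 47/200]
P^4 =
  P: [10643/160000, 41081/80000, 7411/40000, 37551/160000]
  Q: [10441/160000, 82607/160000, 29041/160000, 37911/160000]
  R: [5321/80000, 16433/32000, 1853/10000, 7509/32000]
  S: [10541/160000, 82387/160000, 14673/80000, 18863/80000]

(P^4)[Q -> P] = 10441/160000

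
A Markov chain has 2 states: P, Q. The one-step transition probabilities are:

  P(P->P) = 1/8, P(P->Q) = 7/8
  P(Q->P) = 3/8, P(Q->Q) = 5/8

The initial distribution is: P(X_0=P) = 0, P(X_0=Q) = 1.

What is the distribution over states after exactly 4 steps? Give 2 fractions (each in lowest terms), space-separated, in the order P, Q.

Propagating the distribution step by step (d_{t+1} = d_t * P):
d_0 = (P=0, Q=1)
  d_1[P] = 0*1/8 + 1*3/8 = 3/8
  d_1[Q] = 0*7/8 + 1*5/8 = 5/8
d_1 = (P=3/8, Q=5/8)
  d_2[P] = 3/8*1/8 + 5/8*3/8 = 9/32
  d_2[Q] = 3/8*7/8 + 5/8*5/8 = 23/32
d_2 = (P=9/32, Q=23/32)
  d_3[P] = 9/32*1/8 + 23/32*3/8 = 39/128
  d_3[Q] = 9/32*7/8 + 23/32*5/8 = 89/128
d_3 = (P=39/128, Q=89/128)
  d_4[P] = 39/128*1/8 + 89/128*3/8 = 153/512
  d_4[Q] = 39/128*7/8 + 89/128*5/8 = 359/512
d_4 = (P=153/512, Q=359/512)

Answer: 153/512 359/512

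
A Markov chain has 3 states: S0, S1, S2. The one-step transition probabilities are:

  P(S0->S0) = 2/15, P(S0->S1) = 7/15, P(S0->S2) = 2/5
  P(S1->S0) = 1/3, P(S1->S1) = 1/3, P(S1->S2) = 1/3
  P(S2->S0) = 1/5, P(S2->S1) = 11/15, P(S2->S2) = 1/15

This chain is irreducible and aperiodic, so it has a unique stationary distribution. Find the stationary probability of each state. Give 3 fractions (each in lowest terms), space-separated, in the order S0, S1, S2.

The stationary distribution satisfies pi = pi * P, i.e.:
  pi_S0 = 2/15*pi_S0 + 1/3*pi_S1 + 1/5*pi_S2
  pi_S1 = 7/15*pi_S0 + 1/3*pi_S1 + 11/15*pi_S2
  pi_S2 = 2/5*pi_S0 + 1/3*pi_S1 + 1/15*pi_S2
with normalization: pi_S0 + pi_S1 + pi_S2 = 1.

Using the first 2 balance equations plus normalization, the linear system A*pi = b is:
  [-13/15, 1/3, 1/5] . pi = 0
  [7/15, -2/3, 11/15] . pi = 0
  [1, 1, 1] . pi = 1

Solving yields:
  pi_S0 = 85/344
  pi_S1 = 41/86
  pi_S2 = 95/344

Verification (pi * P):
  85/344*2/15 + 41/86*1/3 + 95/344*1/5 = 85/344 = pi_S0  (ok)
  85/344*7/15 + 41/86*1/3 + 95/344*11/15 = 41/86 = pi_S1  (ok)
  85/344*2/5 + 41/86*1/3 + 95/344*1/15 = 95/344 = pi_S2  (ok)

Answer: 85/344 41/86 95/344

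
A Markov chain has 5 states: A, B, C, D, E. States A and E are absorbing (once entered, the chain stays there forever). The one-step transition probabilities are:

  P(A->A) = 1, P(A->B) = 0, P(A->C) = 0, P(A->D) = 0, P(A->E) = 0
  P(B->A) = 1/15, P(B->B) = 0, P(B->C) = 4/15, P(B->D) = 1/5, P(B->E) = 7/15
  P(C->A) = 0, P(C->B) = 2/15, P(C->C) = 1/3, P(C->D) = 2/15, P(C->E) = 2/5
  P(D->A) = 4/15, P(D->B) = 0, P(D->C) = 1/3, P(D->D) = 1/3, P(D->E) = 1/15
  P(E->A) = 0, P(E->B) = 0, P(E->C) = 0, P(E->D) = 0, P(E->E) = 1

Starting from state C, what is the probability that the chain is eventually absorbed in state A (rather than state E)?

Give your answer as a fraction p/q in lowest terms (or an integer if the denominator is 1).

Let a_i = P(absorbed in A | start in state i).
Boundary conditions: a_A = 1, a_E = 0.
For each transient state i, a_i = sum_j P(i->j) * a_j:
  a_B = 1/15*a_A + 0*a_B + 4/15*a_C + 1/5*a_D + 7/15*a_E
  a_C = 0*a_A + 2/15*a_B + 1/3*a_C + 2/15*a_D + 2/5*a_E
  a_D = 4/15*a_A + 0*a_B + 1/3*a_C + 1/3*a_D + 1/15*a_E

Substituting a_A = 1 and a_E = 0, rearrange to (I - Q) a = r where r[i] = P(i -> A):
  [1, -4/15, -1/5] . (a_B, a_C, a_D) = 1/15
  [-2/15, 2/3, -2/15] . (a_B, a_C, a_D) = 0
  [0, -1/3, 2/3] . (a_B, a_C, a_D) = 4/15

Solving yields:
  a_B = 121/620
  a_C = 41/310
  a_D = 289/620

Starting state is C, so the absorption probability is a_C = 41/310.

Answer: 41/310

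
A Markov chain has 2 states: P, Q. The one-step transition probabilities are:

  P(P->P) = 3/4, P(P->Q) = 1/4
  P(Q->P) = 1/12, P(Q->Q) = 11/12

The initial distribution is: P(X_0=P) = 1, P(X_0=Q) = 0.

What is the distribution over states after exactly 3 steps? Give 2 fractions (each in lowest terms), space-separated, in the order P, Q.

Propagating the distribution step by step (d_{t+1} = d_t * P):
d_0 = (P=1, Q=0)
  d_1[P] = 1*3/4 + 0*1/12 = 3/4
  d_1[Q] = 1*1/4 + 0*11/12 = 1/4
d_1 = (P=3/4, Q=1/4)
  d_2[P] = 3/4*3/4 + 1/4*1/12 = 7/12
  d_2[Q] = 3/4*1/4 + 1/4*11/12 = 5/12
d_2 = (P=7/12, Q=5/12)
  d_3[P] = 7/12*3/4 + 5/12*1/12 = 17/36
  d_3[Q] = 7/12*1/4 + 5/12*11/12 = 19/36
d_3 = (P=17/36, Q=19/36)

Answer: 17/36 19/36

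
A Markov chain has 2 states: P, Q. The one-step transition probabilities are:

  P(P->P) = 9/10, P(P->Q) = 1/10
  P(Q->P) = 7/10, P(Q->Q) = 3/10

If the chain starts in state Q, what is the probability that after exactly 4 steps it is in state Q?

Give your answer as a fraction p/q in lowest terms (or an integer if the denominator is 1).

Computing P^4 by repeated multiplication:
P^1 =
  P: [9/10, 1/10]
  Q: [7/10, 3/10]
P^2 =
  P: [22/25, 3/25]
  Q: [21/25, 4/25]
P^3 =
  P: [219/250, 31/250]
  Q: [217/250, 33/250]
P^4 =
  P: [547/625, 78/625]
  Q: [546/625, 79/625]

(P^4)[Q -> Q] = 79/625

Answer: 79/625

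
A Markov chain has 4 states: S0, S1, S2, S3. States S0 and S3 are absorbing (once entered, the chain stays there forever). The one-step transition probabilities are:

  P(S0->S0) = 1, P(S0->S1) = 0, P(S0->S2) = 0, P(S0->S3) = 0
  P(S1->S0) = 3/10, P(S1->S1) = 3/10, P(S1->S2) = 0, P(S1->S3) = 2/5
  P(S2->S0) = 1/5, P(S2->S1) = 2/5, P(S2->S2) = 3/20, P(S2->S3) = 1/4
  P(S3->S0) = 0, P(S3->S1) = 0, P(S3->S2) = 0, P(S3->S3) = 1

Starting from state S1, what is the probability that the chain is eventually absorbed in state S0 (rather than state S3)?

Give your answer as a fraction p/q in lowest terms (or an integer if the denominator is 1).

Let a_i = P(absorbed in S0 | start in state i).
Boundary conditions: a_S0 = 1, a_S3 = 0.
For each transient state i, a_i = sum_j P(i->j) * a_j:
  a_S1 = 3/10*a_S0 + 3/10*a_S1 + 0*a_S2 + 2/5*a_S3
  a_S2 = 1/5*a_S0 + 2/5*a_S1 + 3/20*a_S2 + 1/4*a_S3

Substituting a_S0 = 1 and a_S3 = 0, rearrange to (I - Q) a = r where r[i] = P(i -> S0):
  [7/10, 0] . (a_S1, a_S2) = 3/10
  [-2/5, 17/20] . (a_S1, a_S2) = 1/5

Solving yields:
  a_S1 = 3/7
  a_S2 = 52/119

Starting state is S1, so the absorption probability is a_S1 = 3/7.

Answer: 3/7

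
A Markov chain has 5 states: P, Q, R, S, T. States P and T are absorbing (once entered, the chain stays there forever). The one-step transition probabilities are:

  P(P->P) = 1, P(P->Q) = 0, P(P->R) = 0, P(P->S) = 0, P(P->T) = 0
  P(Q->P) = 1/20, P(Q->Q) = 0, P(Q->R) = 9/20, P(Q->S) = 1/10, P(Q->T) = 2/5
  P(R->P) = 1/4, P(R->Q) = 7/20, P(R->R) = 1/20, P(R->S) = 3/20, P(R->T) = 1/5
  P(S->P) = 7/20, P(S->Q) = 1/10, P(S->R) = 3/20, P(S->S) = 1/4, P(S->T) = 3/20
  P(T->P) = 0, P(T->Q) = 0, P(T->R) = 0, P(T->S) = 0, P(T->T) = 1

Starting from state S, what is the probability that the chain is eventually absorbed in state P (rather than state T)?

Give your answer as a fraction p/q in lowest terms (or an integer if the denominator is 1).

Answer: 2668/4403

Derivation:
Let a_i = P(absorbed in P | start in state i).
Boundary conditions: a_P = 1, a_T = 0.
For each transient state i, a_i = sum_j P(i->j) * a_j:
  a_Q = 1/20*a_P + 0*a_Q + 9/20*a_R + 1/10*a_S + 2/5*a_T
  a_R = 1/4*a_P + 7/20*a_Q + 1/20*a_R + 3/20*a_S + 1/5*a_T
  a_S = 7/20*a_P + 1/10*a_Q + 3/20*a_R + 1/4*a_S + 3/20*a_T

Substituting a_P = 1 and a_T = 0, rearrange to (I - Q) a = r where r[i] = P(i -> P):
  [1, -9/20, -1/10] . (a_Q, a_R, a_S) = 1/20
  [-7/20, 19/20, -3/20] . (a_Q, a_R, a_S) = 1/4
  [-1/10, -3/20, 3/4] . (a_Q, a_R, a_S) = 7/20

Solving yields:
  a_Q = 1436/4403
  a_R = 57/119
  a_S = 2668/4403

Starting state is S, so the absorption probability is a_S = 2668/4403.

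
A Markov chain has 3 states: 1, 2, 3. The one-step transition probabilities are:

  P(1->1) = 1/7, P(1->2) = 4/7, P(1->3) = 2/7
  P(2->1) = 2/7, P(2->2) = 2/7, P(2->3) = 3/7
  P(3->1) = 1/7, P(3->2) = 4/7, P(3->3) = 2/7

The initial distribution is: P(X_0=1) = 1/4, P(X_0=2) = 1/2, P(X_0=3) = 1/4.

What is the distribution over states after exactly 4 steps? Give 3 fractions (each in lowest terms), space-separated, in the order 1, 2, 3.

Answer: 495/2401 1068/2401 838/2401

Derivation:
Propagating the distribution step by step (d_{t+1} = d_t * P):
d_0 = (1=1/4, 2=1/2, 3=1/4)
  d_1[1] = 1/4*1/7 + 1/2*2/7 + 1/4*1/7 = 3/14
  d_1[2] = 1/4*4/7 + 1/2*2/7 + 1/4*4/7 = 3/7
  d_1[3] = 1/4*2/7 + 1/2*3/7 + 1/4*2/7 = 5/14
d_1 = (1=3/14, 2=3/7, 3=5/14)
  d_2[1] = 3/14*1/7 + 3/7*2/7 + 5/14*1/7 = 10/49
  d_2[2] = 3/14*4/7 + 3/7*2/7 + 5/14*4/7 = 22/49
  d_2[3] = 3/14*2/7 + 3/7*3/7 + 5/14*2/7 = 17/49
d_2 = (1=10/49, 2=22/49, 3=17/49)
  d_3[1] = 10/49*1/7 + 22/49*2/7 + 17/49*1/7 = 71/343
  d_3[2] = 10/49*4/7 + 22/49*2/7 + 17/49*4/7 = 152/343
  d_3[3] = 10/49*2/7 + 22/49*3/7 + 17/49*2/7 = 120/343
d_3 = (1=71/343, 2=152/343, 3=120/343)
  d_4[1] = 71/343*1/7 + 152/343*2/7 + 120/343*1/7 = 495/2401
  d_4[2] = 71/343*4/7 + 152/343*2/7 + 120/343*4/7 = 1068/2401
  d_4[3] = 71/343*2/7 + 152/343*3/7 + 120/343*2/7 = 838/2401
d_4 = (1=495/2401, 2=1068/2401, 3=838/2401)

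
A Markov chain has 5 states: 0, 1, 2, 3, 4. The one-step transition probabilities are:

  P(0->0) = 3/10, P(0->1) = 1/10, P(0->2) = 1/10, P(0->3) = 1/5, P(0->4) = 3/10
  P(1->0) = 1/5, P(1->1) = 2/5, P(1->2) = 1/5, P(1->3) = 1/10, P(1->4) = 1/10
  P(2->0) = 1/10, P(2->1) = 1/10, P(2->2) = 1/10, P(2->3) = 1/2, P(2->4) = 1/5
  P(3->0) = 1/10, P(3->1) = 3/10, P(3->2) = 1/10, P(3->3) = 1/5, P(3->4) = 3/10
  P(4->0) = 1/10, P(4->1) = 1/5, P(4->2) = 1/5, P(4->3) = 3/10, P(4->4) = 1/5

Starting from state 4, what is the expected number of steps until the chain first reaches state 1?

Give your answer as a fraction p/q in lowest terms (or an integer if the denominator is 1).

Let h_i = expected steps to first reach 1 from state i.
Boundary: h_1 = 0.
First-step equations for the other states:
  h_0 = 1 + 3/10*h_0 + 1/10*h_1 + 1/10*h_2 + 1/5*h_3 + 3/10*h_4
  h_2 = 1 + 1/10*h_0 + 1/10*h_1 + 1/10*h_2 + 1/2*h_3 + 1/5*h_4
  h_3 = 1 + 1/10*h_0 + 3/10*h_1 + 1/10*h_2 + 1/5*h_3 + 3/10*h_4
  h_4 = 1 + 1/10*h_0 + 1/5*h_1 + 1/5*h_2 + 3/10*h_3 + 1/5*h_4

Substituting h_1 = 0 and rearranging gives the linear system (I - Q) h = 1:
  [7/10, -1/10, -1/5, -3/10] . (h_0, h_2, h_3, h_4) = 1
  [-1/10, 9/10, -1/2, -1/5] . (h_0, h_2, h_3, h_4) = 1
  [-1/10, -1/10, 4/5, -3/10] . (h_0, h_2, h_3, h_4) = 1
  [-1/10, -1/5, -3/10, 4/5] . (h_0, h_2, h_3, h_4) = 1

Solving yields:
  h_0 = 1850/331
  h_2 = 1760/331
  h_3 = 1480/331
  h_4 = 1640/331

Starting state is 4, so the expected hitting time is h_4 = 1640/331.

Answer: 1640/331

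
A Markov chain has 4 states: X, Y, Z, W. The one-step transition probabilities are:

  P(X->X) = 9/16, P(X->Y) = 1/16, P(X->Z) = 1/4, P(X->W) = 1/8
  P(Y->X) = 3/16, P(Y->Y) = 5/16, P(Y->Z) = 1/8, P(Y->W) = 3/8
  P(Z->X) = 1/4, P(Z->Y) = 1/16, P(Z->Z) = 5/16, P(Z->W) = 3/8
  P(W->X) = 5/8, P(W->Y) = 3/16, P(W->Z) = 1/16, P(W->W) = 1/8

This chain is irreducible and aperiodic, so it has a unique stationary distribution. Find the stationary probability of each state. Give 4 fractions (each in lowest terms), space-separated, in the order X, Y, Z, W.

The stationary distribution satisfies pi = pi * P, i.e.:
  pi_X = 9/16*pi_X + 3/16*pi_Y + 1/4*pi_Z + 5/8*pi_W
  pi_Y = 1/16*pi_X + 5/16*pi_Y + 1/16*pi_Z + 3/16*pi_W
  pi_Z = 1/4*pi_X + 1/8*pi_Y + 5/16*pi_Z + 1/16*pi_W
  pi_W = 1/8*pi_X + 3/8*pi_Y + 3/8*pi_Z + 1/8*pi_W
with normalization: pi_X + pi_Y + pi_Z + pi_W = 1.

Using the first 3 balance equations plus normalization, the linear system A*pi = b is:
  [-7/16, 3/16, 1/4, 5/8] . pi = 0
  [1/16, -11/16, 1/16, 3/16] . pi = 0
  [1/4, 1/8, -11/16, 1/16] . pi = 0
  [1, 1, 1, 1] . pi = 1

Solving yields:
  pi_X = 34/73
  pi_Y = 43/365
  pi_Z = 153/730
  pi_W = 151/730

Verification (pi * P):
  34/73*9/16 + 43/365*3/16 + 153/730*1/4 + 151/730*5/8 = 34/73 = pi_X  (ok)
  34/73*1/16 + 43/365*5/16 + 153/730*1/16 + 151/730*3/16 = 43/365 = pi_Y  (ok)
  34/73*1/4 + 43/365*1/8 + 153/730*5/16 + 151/730*1/16 = 153/730 = pi_Z  (ok)
  34/73*1/8 + 43/365*3/8 + 153/730*3/8 + 151/730*1/8 = 151/730 = pi_W  (ok)

Answer: 34/73 43/365 153/730 151/730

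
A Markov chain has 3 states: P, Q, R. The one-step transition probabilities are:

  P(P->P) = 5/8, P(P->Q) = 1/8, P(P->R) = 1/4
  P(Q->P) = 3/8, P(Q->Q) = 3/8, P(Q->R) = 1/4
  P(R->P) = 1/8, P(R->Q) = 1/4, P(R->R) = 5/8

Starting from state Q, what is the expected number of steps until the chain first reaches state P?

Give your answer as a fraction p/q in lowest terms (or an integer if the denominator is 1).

Let h_i = expected steps to first reach P from state i.
Boundary: h_P = 0.
First-step equations for the other states:
  h_Q = 1 + 3/8*h_P + 3/8*h_Q + 1/4*h_R
  h_R = 1 + 1/8*h_P + 1/4*h_Q + 5/8*h_R

Substituting h_P = 0 and rearranging gives the linear system (I - Q) h = 1:
  [5/8, -1/4] . (h_Q, h_R) = 1
  [-1/4, 3/8] . (h_Q, h_R) = 1

Solving yields:
  h_Q = 40/11
  h_R = 56/11

Starting state is Q, so the expected hitting time is h_Q = 40/11.

Answer: 40/11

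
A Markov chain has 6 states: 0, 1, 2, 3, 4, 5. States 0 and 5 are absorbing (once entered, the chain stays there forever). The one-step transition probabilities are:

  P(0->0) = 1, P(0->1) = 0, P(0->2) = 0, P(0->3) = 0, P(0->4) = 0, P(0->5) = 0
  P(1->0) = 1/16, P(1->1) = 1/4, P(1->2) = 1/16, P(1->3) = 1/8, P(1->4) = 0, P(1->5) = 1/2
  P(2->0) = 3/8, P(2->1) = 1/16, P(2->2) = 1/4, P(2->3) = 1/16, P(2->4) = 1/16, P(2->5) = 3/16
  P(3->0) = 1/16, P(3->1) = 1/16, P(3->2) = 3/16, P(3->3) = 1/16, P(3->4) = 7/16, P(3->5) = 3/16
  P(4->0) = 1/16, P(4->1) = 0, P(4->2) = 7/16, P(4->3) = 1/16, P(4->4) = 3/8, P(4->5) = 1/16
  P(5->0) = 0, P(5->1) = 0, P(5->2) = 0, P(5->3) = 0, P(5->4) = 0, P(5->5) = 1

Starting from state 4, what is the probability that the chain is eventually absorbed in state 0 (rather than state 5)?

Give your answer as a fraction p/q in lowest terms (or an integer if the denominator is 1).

Answer: 5072/8905

Derivation:
Let a_i = P(absorbed in 0 | start in state i).
Boundary conditions: a_0 = 1, a_5 = 0.
For each transient state i, a_i = sum_j P(i->j) * a_j:
  a_1 = 1/16*a_0 + 1/4*a_1 + 1/16*a_2 + 1/8*a_3 + 0*a_4 + 1/2*a_5
  a_2 = 3/8*a_0 + 1/16*a_1 + 1/4*a_2 + 1/16*a_3 + 1/16*a_4 + 3/16*a_5
  a_3 = 1/16*a_0 + 1/16*a_1 + 3/16*a_2 + 1/16*a_3 + 7/16*a_4 + 3/16*a_5
  a_4 = 1/16*a_0 + 0*a_1 + 7/16*a_2 + 1/16*a_3 + 3/8*a_4 + 1/16*a_5

Substituting a_0 = 1 and a_5 = 0, rearrange to (I - Q) a = r where r[i] = P(i -> 0):
  [3/4, -1/16, -1/8, 0] . (a_1, a_2, a_3, a_4) = 1/16
  [-1/16, 3/4, -1/16, -1/16] . (a_1, a_2, a_3, a_4) = 3/8
  [-1/16, -3/16, 15/16, -7/16] . (a_1, a_2, a_3, a_4) = 1/16
  [0, -7/16, -1/16, 5/8] . (a_1, a_2, a_3, a_4) = 1/16

Solving yields:
  a_1 = 1884/8905
  a_2 = 5379/8905
  a_3 = 4162/8905
  a_4 = 5072/8905

Starting state is 4, so the absorption probability is a_4 = 5072/8905.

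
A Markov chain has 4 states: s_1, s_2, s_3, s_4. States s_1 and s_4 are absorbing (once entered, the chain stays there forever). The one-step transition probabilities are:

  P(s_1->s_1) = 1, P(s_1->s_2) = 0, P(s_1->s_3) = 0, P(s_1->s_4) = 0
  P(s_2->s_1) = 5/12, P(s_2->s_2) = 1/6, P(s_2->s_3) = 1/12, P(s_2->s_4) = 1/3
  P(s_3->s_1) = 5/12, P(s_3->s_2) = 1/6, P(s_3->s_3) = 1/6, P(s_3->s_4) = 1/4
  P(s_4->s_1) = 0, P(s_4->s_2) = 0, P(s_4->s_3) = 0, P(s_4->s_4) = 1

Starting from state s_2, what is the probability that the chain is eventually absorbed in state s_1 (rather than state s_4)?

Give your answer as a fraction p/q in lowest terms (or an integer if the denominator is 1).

Answer: 55/98

Derivation:
Let a_i = P(absorbed in s_1 | start in state i).
Boundary conditions: a_s_1 = 1, a_s_4 = 0.
For each transient state i, a_i = sum_j P(i->j) * a_j:
  a_s_2 = 5/12*a_s_1 + 1/6*a_s_2 + 1/12*a_s_3 + 1/3*a_s_4
  a_s_3 = 5/12*a_s_1 + 1/6*a_s_2 + 1/6*a_s_3 + 1/4*a_s_4

Substituting a_s_1 = 1 and a_s_4 = 0, rearrange to (I - Q) a = r where r[i] = P(i -> s_1):
  [5/6, -1/12] . (a_s_2, a_s_3) = 5/12
  [-1/6, 5/6] . (a_s_2, a_s_3) = 5/12

Solving yields:
  a_s_2 = 55/98
  a_s_3 = 30/49

Starting state is s_2, so the absorption probability is a_s_2 = 55/98.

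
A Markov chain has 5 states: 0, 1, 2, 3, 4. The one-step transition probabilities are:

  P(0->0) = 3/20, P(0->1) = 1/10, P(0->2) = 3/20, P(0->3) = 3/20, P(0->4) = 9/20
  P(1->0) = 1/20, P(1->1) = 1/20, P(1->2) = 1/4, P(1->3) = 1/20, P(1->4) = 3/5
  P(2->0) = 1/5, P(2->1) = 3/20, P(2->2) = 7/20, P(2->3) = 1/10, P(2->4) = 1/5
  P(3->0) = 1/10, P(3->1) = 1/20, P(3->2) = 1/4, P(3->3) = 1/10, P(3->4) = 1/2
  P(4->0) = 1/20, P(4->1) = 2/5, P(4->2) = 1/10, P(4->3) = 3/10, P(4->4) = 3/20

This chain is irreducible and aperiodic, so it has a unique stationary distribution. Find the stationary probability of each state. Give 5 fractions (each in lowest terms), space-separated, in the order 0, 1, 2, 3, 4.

The stationary distribution satisfies pi = pi * P, i.e.:
  pi_0 = 3/20*pi_0 + 1/20*pi_1 + 1/5*pi_2 + 1/10*pi_3 + 1/20*pi_4
  pi_1 = 1/10*pi_0 + 1/20*pi_1 + 3/20*pi_2 + 1/20*pi_3 + 2/5*pi_4
  pi_2 = 3/20*pi_0 + 1/4*pi_1 + 7/20*pi_2 + 1/4*pi_3 + 1/10*pi_4
  pi_3 = 3/20*pi_0 + 1/20*pi_1 + 1/10*pi_2 + 1/10*pi_3 + 3/10*pi_4
  pi_4 = 9/20*pi_0 + 3/5*pi_1 + 1/5*pi_2 + 1/2*pi_3 + 3/20*pi_4
with normalization: pi_0 + pi_1 + pi_2 + pi_3 + pi_4 = 1.

Using the first 4 balance equations plus normalization, the linear system A*pi = b is:
  [-17/20, 1/20, 1/5, 1/10, 1/20] . pi = 0
  [1/10, -19/20, 3/20, 1/20, 2/5] . pi = 0
  [3/20, 1/4, -13/20, 1/4, 1/10] . pi = 0
  [3/20, 1/20, 1/10, -9/10, 3/10] . pi = 0
  [1, 1, 1, 1, 1] . pi = 1

Solving yields:
  pi_0 = 4376/43877
  pi_1 = 8469/43877
  pi_2 = 37035/175508
  pi_3 = 28459/175508
  pi_4 = 29317/87754

Verification (pi * P):
  4376/43877*3/20 + 8469/43877*1/20 + 37035/175508*1/5 + 28459/175508*1/10 + 29317/87754*1/20 = 4376/43877 = pi_0  (ok)
  4376/43877*1/10 + 8469/43877*1/20 + 37035/175508*3/20 + 28459/175508*1/20 + 29317/87754*2/5 = 8469/43877 = pi_1  (ok)
  4376/43877*3/20 + 8469/43877*1/4 + 37035/175508*7/20 + 28459/175508*1/4 + 29317/87754*1/10 = 37035/175508 = pi_2  (ok)
  4376/43877*3/20 + 8469/43877*1/20 + 37035/175508*1/10 + 28459/175508*1/10 + 29317/87754*3/10 = 28459/175508 = pi_3  (ok)
  4376/43877*9/20 + 8469/43877*3/5 + 37035/175508*1/5 + 28459/175508*1/2 + 29317/87754*3/20 = 29317/87754 = pi_4  (ok)

Answer: 4376/43877 8469/43877 37035/175508 28459/175508 29317/87754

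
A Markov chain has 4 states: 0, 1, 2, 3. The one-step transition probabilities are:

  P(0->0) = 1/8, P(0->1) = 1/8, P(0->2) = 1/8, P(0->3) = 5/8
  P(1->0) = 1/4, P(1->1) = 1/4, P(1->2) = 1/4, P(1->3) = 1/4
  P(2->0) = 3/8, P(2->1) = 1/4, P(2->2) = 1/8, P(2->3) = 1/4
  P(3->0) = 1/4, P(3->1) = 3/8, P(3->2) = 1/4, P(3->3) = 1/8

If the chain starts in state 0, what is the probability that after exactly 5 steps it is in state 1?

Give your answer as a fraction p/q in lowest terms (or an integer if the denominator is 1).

Answer: 2109/8192

Derivation:
Computing P^5 by repeated multiplication:
P^1 =
  0: [1/8, 1/8, 1/8, 5/8]
  1: [1/4, 1/4, 1/4, 1/4]
  2: [3/8, 1/4, 1/8, 1/4]
  3: [1/4, 3/8, 1/4, 1/8]
P^2 =
  0: [1/4, 5/16, 7/32, 7/32]
  1: [1/4, 1/4, 3/16, 5/16]
  2: [7/32, 15/64, 3/16, 23/64]
  3: [1/4, 15/64, 3/16, 21/64]
P^3 =
  0: [63/256, 63/256, 49/256, 81/256]
  1: [31/128, 33/128, 25/128, 39/128]
  2: [63/256, 137/512, 51/256, 147/512]
  3: [31/128, 133/512, 25/128, 155/512]
P^4 =
  0: [249/1024, 265/1024, 25/128, 155/512]
  1: [125/512, 33/128, 25/128, 155/512]
  2: [125/512, 1045/4096, 199/1024, 1255/4096]
  3: [125/512, 1055/4096, 25/128, 1241/4096]
P^5 =
  0: [1999/8192, 2109/8192, 1599/8192, 2485/8192]
  1: [999/4096, 527/2048, 799/4096, 311/1024]
  2: [1997/8192, 8447/32768, 1599/8192, 9937/32768]
  3: [999/4096, 8433/32768, 799/4096, 9951/32768]

(P^5)[0 -> 1] = 2109/8192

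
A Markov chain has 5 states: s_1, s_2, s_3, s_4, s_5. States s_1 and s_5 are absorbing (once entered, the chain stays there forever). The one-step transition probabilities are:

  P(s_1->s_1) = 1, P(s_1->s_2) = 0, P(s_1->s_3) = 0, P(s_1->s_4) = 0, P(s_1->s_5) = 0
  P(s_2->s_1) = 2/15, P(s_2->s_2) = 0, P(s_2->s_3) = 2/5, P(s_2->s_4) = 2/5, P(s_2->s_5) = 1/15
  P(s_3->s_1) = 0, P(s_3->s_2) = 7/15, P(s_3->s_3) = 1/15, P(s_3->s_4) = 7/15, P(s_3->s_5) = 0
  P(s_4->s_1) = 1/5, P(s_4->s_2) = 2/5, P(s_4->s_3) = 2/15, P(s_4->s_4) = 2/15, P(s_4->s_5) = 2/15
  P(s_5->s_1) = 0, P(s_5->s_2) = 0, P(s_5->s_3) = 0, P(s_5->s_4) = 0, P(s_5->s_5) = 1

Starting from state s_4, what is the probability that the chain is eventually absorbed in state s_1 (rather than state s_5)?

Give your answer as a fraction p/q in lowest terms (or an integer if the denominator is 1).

Let a_i = P(absorbed in s_1 | start in state i).
Boundary conditions: a_s_1 = 1, a_s_5 = 0.
For each transient state i, a_i = sum_j P(i->j) * a_j:
  a_s_2 = 2/15*a_s_1 + 0*a_s_2 + 2/5*a_s_3 + 2/5*a_s_4 + 1/15*a_s_5
  a_s_3 = 0*a_s_1 + 7/15*a_s_2 + 1/15*a_s_3 + 7/15*a_s_4 + 0*a_s_5
  a_s_4 = 1/5*a_s_1 + 2/5*a_s_2 + 2/15*a_s_3 + 2/15*a_s_4 + 2/15*a_s_5

Substituting a_s_1 = 1 and a_s_5 = 0, rearrange to (I - Q) a = r where r[i] = P(i -> s_1):
  [1, -2/5, -2/5] . (a_s_2, a_s_3, a_s_4) = 2/15
  [-7/15, 14/15, -7/15] . (a_s_2, a_s_3, a_s_4) = 0
  [-2/5, -2/15, 13/15] . (a_s_2, a_s_3, a_s_4) = 1/5

Solving yields:
  a_s_2 = 17/27
  a_s_3 = 101/162
  a_s_4 = 50/81

Starting state is s_4, so the absorption probability is a_s_4 = 50/81.

Answer: 50/81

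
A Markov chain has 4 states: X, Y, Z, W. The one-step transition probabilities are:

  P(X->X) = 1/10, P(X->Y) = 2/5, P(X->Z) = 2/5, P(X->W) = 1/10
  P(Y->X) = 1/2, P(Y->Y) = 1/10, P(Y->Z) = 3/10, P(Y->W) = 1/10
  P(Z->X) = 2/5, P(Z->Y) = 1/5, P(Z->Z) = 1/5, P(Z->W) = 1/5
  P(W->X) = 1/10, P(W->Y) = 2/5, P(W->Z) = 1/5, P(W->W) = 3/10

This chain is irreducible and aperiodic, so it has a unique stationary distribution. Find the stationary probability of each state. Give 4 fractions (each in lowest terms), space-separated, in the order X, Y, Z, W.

Answer: 183/629 166/629 179/629 101/629

Derivation:
The stationary distribution satisfies pi = pi * P, i.e.:
  pi_X = 1/10*pi_X + 1/2*pi_Y + 2/5*pi_Z + 1/10*pi_W
  pi_Y = 2/5*pi_X + 1/10*pi_Y + 1/5*pi_Z + 2/5*pi_W
  pi_Z = 2/5*pi_X + 3/10*pi_Y + 1/5*pi_Z + 1/5*pi_W
  pi_W = 1/10*pi_X + 1/10*pi_Y + 1/5*pi_Z + 3/10*pi_W
with normalization: pi_X + pi_Y + pi_Z + pi_W = 1.

Using the first 3 balance equations plus normalization, the linear system A*pi = b is:
  [-9/10, 1/2, 2/5, 1/10] . pi = 0
  [2/5, -9/10, 1/5, 2/5] . pi = 0
  [2/5, 3/10, -4/5, 1/5] . pi = 0
  [1, 1, 1, 1] . pi = 1

Solving yields:
  pi_X = 183/629
  pi_Y = 166/629
  pi_Z = 179/629
  pi_W = 101/629

Verification (pi * P):
  183/629*1/10 + 166/629*1/2 + 179/629*2/5 + 101/629*1/10 = 183/629 = pi_X  (ok)
  183/629*2/5 + 166/629*1/10 + 179/629*1/5 + 101/629*2/5 = 166/629 = pi_Y  (ok)
  183/629*2/5 + 166/629*3/10 + 179/629*1/5 + 101/629*1/5 = 179/629 = pi_Z  (ok)
  183/629*1/10 + 166/629*1/10 + 179/629*1/5 + 101/629*3/10 = 101/629 = pi_W  (ok)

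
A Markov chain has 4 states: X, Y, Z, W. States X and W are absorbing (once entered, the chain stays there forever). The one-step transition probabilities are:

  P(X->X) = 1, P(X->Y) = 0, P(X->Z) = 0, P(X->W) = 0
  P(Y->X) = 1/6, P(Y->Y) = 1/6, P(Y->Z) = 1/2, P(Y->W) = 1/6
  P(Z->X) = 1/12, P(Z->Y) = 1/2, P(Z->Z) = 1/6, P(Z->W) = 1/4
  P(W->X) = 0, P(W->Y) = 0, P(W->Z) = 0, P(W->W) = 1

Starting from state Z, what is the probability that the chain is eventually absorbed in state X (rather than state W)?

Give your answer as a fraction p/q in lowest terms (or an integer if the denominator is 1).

Answer: 11/32

Derivation:
Let a_i = P(absorbed in X | start in state i).
Boundary conditions: a_X = 1, a_W = 0.
For each transient state i, a_i = sum_j P(i->j) * a_j:
  a_Y = 1/6*a_X + 1/6*a_Y + 1/2*a_Z + 1/6*a_W
  a_Z = 1/12*a_X + 1/2*a_Y + 1/6*a_Z + 1/4*a_W

Substituting a_X = 1 and a_W = 0, rearrange to (I - Q) a = r where r[i] = P(i -> X):
  [5/6, -1/2] . (a_Y, a_Z) = 1/6
  [-1/2, 5/6] . (a_Y, a_Z) = 1/12

Solving yields:
  a_Y = 13/32
  a_Z = 11/32

Starting state is Z, so the absorption probability is a_Z = 11/32.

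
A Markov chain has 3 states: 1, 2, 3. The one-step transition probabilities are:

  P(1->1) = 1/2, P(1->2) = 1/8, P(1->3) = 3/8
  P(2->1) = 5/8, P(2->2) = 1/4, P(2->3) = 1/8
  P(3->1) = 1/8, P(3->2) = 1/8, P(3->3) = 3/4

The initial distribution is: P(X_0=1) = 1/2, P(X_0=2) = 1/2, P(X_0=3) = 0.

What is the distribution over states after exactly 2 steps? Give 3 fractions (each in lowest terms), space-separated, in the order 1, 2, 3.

Answer: 55/128 19/128 27/64

Derivation:
Propagating the distribution step by step (d_{t+1} = d_t * P):
d_0 = (1=1/2, 2=1/2, 3=0)
  d_1[1] = 1/2*1/2 + 1/2*5/8 + 0*1/8 = 9/16
  d_1[2] = 1/2*1/8 + 1/2*1/4 + 0*1/8 = 3/16
  d_1[3] = 1/2*3/8 + 1/2*1/8 + 0*3/4 = 1/4
d_1 = (1=9/16, 2=3/16, 3=1/4)
  d_2[1] = 9/16*1/2 + 3/16*5/8 + 1/4*1/8 = 55/128
  d_2[2] = 9/16*1/8 + 3/16*1/4 + 1/4*1/8 = 19/128
  d_2[3] = 9/16*3/8 + 3/16*1/8 + 1/4*3/4 = 27/64
d_2 = (1=55/128, 2=19/128, 3=27/64)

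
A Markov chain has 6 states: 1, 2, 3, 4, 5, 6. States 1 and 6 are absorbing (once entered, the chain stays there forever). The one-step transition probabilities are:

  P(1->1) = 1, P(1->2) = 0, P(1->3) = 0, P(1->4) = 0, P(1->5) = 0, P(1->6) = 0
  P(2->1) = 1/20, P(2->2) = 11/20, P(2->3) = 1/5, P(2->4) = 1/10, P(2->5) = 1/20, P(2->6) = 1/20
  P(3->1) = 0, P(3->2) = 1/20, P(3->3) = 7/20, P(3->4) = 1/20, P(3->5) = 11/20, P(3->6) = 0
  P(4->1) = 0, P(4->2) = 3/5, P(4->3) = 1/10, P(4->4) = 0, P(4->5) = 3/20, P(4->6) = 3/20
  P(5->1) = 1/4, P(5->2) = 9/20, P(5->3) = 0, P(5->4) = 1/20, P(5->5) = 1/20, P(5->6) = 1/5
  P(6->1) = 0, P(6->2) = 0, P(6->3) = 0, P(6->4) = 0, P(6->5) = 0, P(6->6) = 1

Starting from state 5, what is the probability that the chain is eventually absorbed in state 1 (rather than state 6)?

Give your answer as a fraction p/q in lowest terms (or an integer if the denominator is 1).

Let a_i = P(absorbed in 1 | start in state i).
Boundary conditions: a_1 = 1, a_6 = 0.
For each transient state i, a_i = sum_j P(i->j) * a_j:
  a_2 = 1/20*a_1 + 11/20*a_2 + 1/5*a_3 + 1/10*a_4 + 1/20*a_5 + 1/20*a_6
  a_3 = 0*a_1 + 1/20*a_2 + 7/20*a_3 + 1/20*a_4 + 11/20*a_5 + 0*a_6
  a_4 = 0*a_1 + 3/5*a_2 + 1/10*a_3 + 0*a_4 + 3/20*a_5 + 3/20*a_6
  a_5 = 1/4*a_1 + 9/20*a_2 + 0*a_3 + 1/20*a_4 + 1/20*a_5 + 1/5*a_6

Substituting a_1 = 1 and a_6 = 0, rearrange to (I - Q) a = r where r[i] = P(i -> 1):
  [9/20, -1/5, -1/10, -1/20] . (a_2, a_3, a_4, a_5) = 1/20
  [-1/20, 13/20, -1/20, -11/20] . (a_2, a_3, a_4, a_5) = 0
  [-3/5, -1/10, 1, -3/20] . (a_2, a_3, a_4, a_5) = 0
  [-9/20, 0, -1/20, 19/20] . (a_2, a_3, a_4, a_5) = 1/4

Solving yields:
  a_2 = 11201/23011
  a_3 = 11649/23011
  a_4 = 9666/23011
  a_5 = 11870/23011

Starting state is 5, so the absorption probability is a_5 = 11870/23011.

Answer: 11870/23011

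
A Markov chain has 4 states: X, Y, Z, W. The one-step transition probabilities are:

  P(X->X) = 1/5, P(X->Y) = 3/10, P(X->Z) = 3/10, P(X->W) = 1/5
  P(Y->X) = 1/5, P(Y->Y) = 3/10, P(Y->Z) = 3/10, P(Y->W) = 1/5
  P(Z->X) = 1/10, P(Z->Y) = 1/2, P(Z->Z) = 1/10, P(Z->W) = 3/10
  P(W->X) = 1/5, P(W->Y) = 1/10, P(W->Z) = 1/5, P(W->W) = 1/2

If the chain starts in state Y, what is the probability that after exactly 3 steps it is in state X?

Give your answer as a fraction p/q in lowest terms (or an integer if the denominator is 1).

Computing P^3 by repeated multiplication:
P^1 =
  X: [1/5, 3/10, 3/10, 1/5]
  Y: [1/5, 3/10, 3/10, 1/5]
  Z: [1/10, 1/2, 1/10, 3/10]
  W: [1/5, 1/10, 1/5, 1/2]
P^2 =
  X: [17/100, 8/25, 11/50, 29/100]
  Y: [17/100, 8/25, 11/50, 29/100]
  Z: [19/100, 13/50, 1/4, 3/10]
  W: [9/50, 6/25, 21/100, 37/100]
P^3 =
  X: [89/500, 143/500, 227/1000, 309/1000]
  Y: [89/500, 143/500, 227/1000, 309/1000]
  Z: [7/40, 29/100, 11/50, 63/200]
  W: [179/1000, 67/250, 221/1000, 83/250]

(P^3)[Y -> X] = 89/500

Answer: 89/500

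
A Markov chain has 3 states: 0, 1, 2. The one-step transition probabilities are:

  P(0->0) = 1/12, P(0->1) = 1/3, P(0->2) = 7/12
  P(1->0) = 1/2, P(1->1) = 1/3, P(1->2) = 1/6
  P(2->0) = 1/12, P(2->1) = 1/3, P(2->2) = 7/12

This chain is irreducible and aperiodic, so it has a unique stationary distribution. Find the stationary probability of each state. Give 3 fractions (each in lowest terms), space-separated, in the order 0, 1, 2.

Answer: 2/9 1/3 4/9

Derivation:
The stationary distribution satisfies pi = pi * P, i.e.:
  pi_0 = 1/12*pi_0 + 1/2*pi_1 + 1/12*pi_2
  pi_1 = 1/3*pi_0 + 1/3*pi_1 + 1/3*pi_2
  pi_2 = 7/12*pi_0 + 1/6*pi_1 + 7/12*pi_2
with normalization: pi_0 + pi_1 + pi_2 = 1.

Using the first 2 balance equations plus normalization, the linear system A*pi = b is:
  [-11/12, 1/2, 1/12] . pi = 0
  [1/3, -2/3, 1/3] . pi = 0
  [1, 1, 1] . pi = 1

Solving yields:
  pi_0 = 2/9
  pi_1 = 1/3
  pi_2 = 4/9

Verification (pi * P):
  2/9*1/12 + 1/3*1/2 + 4/9*1/12 = 2/9 = pi_0  (ok)
  2/9*1/3 + 1/3*1/3 + 4/9*1/3 = 1/3 = pi_1  (ok)
  2/9*7/12 + 1/3*1/6 + 4/9*7/12 = 4/9 = pi_2  (ok)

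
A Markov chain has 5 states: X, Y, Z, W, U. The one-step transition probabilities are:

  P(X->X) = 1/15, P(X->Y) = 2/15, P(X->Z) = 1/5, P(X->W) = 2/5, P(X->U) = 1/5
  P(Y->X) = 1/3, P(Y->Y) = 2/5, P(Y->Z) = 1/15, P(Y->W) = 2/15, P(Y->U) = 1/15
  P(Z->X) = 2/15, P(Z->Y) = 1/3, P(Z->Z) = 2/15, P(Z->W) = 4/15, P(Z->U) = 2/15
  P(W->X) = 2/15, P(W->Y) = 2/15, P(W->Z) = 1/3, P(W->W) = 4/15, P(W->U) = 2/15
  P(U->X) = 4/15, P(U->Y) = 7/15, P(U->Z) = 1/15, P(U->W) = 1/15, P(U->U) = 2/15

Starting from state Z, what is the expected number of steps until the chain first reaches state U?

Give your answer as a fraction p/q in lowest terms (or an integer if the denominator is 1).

Let h_i = expected steps to first reach U from state i.
Boundary: h_U = 0.
First-step equations for the other states:
  h_X = 1 + 1/15*h_X + 2/15*h_Y + 1/5*h_Z + 2/5*h_W + 1/5*h_U
  h_Y = 1 + 1/3*h_X + 2/5*h_Y + 1/15*h_Z + 2/15*h_W + 1/15*h_U
  h_Z = 1 + 2/15*h_X + 1/3*h_Y + 2/15*h_Z + 4/15*h_W + 2/15*h_U
  h_W = 1 + 2/15*h_X + 2/15*h_Y + 1/3*h_Z + 4/15*h_W + 2/15*h_U

Substituting h_U = 0 and rearranging gives the linear system (I - Q) h = 1:
  [14/15, -2/15, -1/5, -2/5] . (h_X, h_Y, h_Z, h_W) = 1
  [-1/3, 3/5, -1/15, -2/15] . (h_X, h_Y, h_Z, h_W) = 1
  [-2/15, -1/3, 13/15, -4/15] . (h_X, h_Y, h_Z, h_W) = 1
  [-2/15, -2/15, -1/3, 11/15] . (h_X, h_Y, h_Z, h_W) = 1

Solving yields:
  h_X = 1054/145
  h_Y = 1204/145
  h_Z = 1139/145
  h_W = 1126/145

Starting state is Z, so the expected hitting time is h_Z = 1139/145.

Answer: 1139/145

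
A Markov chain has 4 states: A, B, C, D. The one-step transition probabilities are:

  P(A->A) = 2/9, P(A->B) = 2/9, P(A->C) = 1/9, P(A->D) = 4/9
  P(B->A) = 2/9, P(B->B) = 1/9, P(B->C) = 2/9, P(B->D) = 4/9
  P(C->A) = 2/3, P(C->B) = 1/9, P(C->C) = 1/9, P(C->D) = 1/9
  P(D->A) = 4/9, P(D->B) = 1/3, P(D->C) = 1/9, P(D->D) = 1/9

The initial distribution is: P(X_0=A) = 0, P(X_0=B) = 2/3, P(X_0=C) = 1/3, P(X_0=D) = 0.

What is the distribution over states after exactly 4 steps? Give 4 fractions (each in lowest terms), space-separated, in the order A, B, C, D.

Propagating the distribution step by step (d_{t+1} = d_t * P):
d_0 = (A=0, B=2/3, C=1/3, D=0)
  d_1[A] = 0*2/9 + 2/3*2/9 + 1/3*2/3 + 0*4/9 = 10/27
  d_1[B] = 0*2/9 + 2/3*1/9 + 1/3*1/9 + 0*1/3 = 1/9
  d_1[C] = 0*1/9 + 2/3*2/9 + 1/3*1/9 + 0*1/9 = 5/27
  d_1[D] = 0*4/9 + 2/3*4/9 + 1/3*1/9 + 0*1/9 = 1/3
d_1 = (A=10/27, B=1/9, C=5/27, D=1/3)
  d_2[A] = 10/27*2/9 + 1/9*2/9 + 5/27*2/3 + 1/3*4/9 = 92/243
  d_2[B] = 10/27*2/9 + 1/9*1/9 + 5/27*1/9 + 1/3*1/3 = 55/243
  d_2[C] = 10/27*1/9 + 1/9*2/9 + 5/27*1/9 + 1/3*1/9 = 10/81
  d_2[D] = 10/27*4/9 + 1/9*4/9 + 5/27*1/9 + 1/3*1/9 = 22/81
d_2 = (A=92/243, B=55/243, C=10/81, D=22/81)
  d_3[A] = 92/243*2/9 + 55/243*2/9 + 10/81*2/3 + 22/81*4/9 = 82/243
  d_3[B] = 92/243*2/9 + 55/243*1/9 + 10/81*1/9 + 22/81*1/3 = 467/2187
  d_3[C] = 92/243*1/9 + 55/243*2/9 + 10/81*1/9 + 22/81*1/9 = 298/2187
  d_3[D] = 92/243*4/9 + 55/243*4/9 + 10/81*1/9 + 22/81*1/9 = 76/243
d_3 = (A=82/243, B=467/2187, C=298/2187, D=76/243)
  d_4[A] = 82/243*2/9 + 467/2187*2/9 + 298/2187*2/3 + 76/243*4/9 = 6934/19683
  d_4[B] = 82/243*2/9 + 467/2187*1/9 + 298/2187*1/9 + 76/243*1/3 = 53/243
  d_4[C] = 82/243*1/9 + 467/2187*2/9 + 298/2187*1/9 + 76/243*1/9 = 2654/19683
  d_4[D] = 82/243*4/9 + 467/2187*4/9 + 298/2187*1/9 + 76/243*1/9 = 1934/6561
d_4 = (A=6934/19683, B=53/243, C=2654/19683, D=1934/6561)

Answer: 6934/19683 53/243 2654/19683 1934/6561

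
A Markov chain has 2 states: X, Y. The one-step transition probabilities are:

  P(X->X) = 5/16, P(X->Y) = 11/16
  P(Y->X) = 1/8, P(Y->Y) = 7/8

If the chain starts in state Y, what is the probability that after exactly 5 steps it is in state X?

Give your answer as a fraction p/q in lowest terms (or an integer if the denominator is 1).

Answer: 80641/524288

Derivation:
Computing P^5 by repeated multiplication:
P^1 =
  X: [5/16, 11/16]
  Y: [1/8, 7/8]
P^2 =
  X: [47/256, 209/256]
  Y: [19/128, 109/128]
P^3 =
  X: [653/4096, 3443/4096]
  Y: [313/2048, 1735/2048]
P^4 =
  X: [10151/65536, 55385/65536]
  Y: [5035/32768, 27733/32768]
P^5 =
  X: [161525/1048576, 887051/1048576]
  Y: [80641/524288, 443647/524288]

(P^5)[Y -> X] = 80641/524288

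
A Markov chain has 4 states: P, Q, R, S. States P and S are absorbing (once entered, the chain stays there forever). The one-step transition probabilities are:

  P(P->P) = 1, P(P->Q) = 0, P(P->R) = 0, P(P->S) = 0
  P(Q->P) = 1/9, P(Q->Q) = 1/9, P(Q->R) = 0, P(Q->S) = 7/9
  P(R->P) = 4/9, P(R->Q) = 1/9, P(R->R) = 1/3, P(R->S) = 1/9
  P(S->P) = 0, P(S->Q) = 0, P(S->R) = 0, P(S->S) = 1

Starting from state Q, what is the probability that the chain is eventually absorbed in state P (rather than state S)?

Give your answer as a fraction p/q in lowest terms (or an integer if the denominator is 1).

Let a_i = P(absorbed in P | start in state i).
Boundary conditions: a_P = 1, a_S = 0.
For each transient state i, a_i = sum_j P(i->j) * a_j:
  a_Q = 1/9*a_P + 1/9*a_Q + 0*a_R + 7/9*a_S
  a_R = 4/9*a_P + 1/9*a_Q + 1/3*a_R + 1/9*a_S

Substituting a_P = 1 and a_S = 0, rearrange to (I - Q) a = r where r[i] = P(i -> P):
  [8/9, 0] . (a_Q, a_R) = 1/9
  [-1/9, 2/3] . (a_Q, a_R) = 4/9

Solving yields:
  a_Q = 1/8
  a_R = 11/16

Starting state is Q, so the absorption probability is a_Q = 1/8.

Answer: 1/8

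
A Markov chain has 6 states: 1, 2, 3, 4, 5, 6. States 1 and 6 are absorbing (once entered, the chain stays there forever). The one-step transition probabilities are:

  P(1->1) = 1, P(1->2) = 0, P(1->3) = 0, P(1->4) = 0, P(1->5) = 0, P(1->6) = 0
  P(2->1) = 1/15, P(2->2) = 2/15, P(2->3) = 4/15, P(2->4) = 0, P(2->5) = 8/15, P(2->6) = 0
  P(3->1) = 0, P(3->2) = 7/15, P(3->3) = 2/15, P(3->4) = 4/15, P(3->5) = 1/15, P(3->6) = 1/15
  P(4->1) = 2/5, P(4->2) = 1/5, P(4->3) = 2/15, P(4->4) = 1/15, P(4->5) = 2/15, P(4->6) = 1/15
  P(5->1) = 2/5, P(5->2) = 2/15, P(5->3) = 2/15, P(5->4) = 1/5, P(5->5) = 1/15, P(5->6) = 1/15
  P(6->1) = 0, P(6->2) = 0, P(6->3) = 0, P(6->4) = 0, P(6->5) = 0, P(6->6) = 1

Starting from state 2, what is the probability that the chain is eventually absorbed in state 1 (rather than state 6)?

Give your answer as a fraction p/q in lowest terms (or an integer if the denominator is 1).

Let a_i = P(absorbed in 1 | start in state i).
Boundary conditions: a_1 = 1, a_6 = 0.
For each transient state i, a_i = sum_j P(i->j) * a_j:
  a_2 = 1/15*a_1 + 2/15*a_2 + 4/15*a_3 + 0*a_4 + 8/15*a_5 + 0*a_6
  a_3 = 0*a_1 + 7/15*a_2 + 2/15*a_3 + 4/15*a_4 + 1/15*a_5 + 1/15*a_6
  a_4 = 2/5*a_1 + 1/5*a_2 + 2/15*a_3 + 1/15*a_4 + 2/15*a_5 + 1/15*a_6
  a_5 = 2/5*a_1 + 2/15*a_2 + 2/15*a_3 + 1/5*a_4 + 1/15*a_5 + 1/15*a_6

Substituting a_1 = 1 and a_6 = 0, rearrange to (I - Q) a = r where r[i] = P(i -> 1):
  [13/15, -4/15, 0, -8/15] . (a_2, a_3, a_4, a_5) = 1/15
  [-7/15, 13/15, -4/15, -1/15] . (a_2, a_3, a_4, a_5) = 0
  [-1/5, -2/15, 14/15, -2/15] . (a_2, a_3, a_4, a_5) = 2/5
  [-2/15, -2/15, -1/5, 14/15] . (a_2, a_3, a_4, a_5) = 2/5

Solving yields:
  a_2 = 3715/4496
  a_3 = 13773/17984
  a_4 = 3751/4496
  a_5 = 15013/17984

Starting state is 2, so the absorption probability is a_2 = 3715/4496.

Answer: 3715/4496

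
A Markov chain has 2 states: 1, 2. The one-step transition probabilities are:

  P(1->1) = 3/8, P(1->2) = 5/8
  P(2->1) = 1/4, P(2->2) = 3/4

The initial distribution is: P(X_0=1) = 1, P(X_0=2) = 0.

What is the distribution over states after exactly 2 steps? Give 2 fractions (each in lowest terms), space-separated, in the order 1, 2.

Answer: 19/64 45/64

Derivation:
Propagating the distribution step by step (d_{t+1} = d_t * P):
d_0 = (1=1, 2=0)
  d_1[1] = 1*3/8 + 0*1/4 = 3/8
  d_1[2] = 1*5/8 + 0*3/4 = 5/8
d_1 = (1=3/8, 2=5/8)
  d_2[1] = 3/8*3/8 + 5/8*1/4 = 19/64
  d_2[2] = 3/8*5/8 + 5/8*3/4 = 45/64
d_2 = (1=19/64, 2=45/64)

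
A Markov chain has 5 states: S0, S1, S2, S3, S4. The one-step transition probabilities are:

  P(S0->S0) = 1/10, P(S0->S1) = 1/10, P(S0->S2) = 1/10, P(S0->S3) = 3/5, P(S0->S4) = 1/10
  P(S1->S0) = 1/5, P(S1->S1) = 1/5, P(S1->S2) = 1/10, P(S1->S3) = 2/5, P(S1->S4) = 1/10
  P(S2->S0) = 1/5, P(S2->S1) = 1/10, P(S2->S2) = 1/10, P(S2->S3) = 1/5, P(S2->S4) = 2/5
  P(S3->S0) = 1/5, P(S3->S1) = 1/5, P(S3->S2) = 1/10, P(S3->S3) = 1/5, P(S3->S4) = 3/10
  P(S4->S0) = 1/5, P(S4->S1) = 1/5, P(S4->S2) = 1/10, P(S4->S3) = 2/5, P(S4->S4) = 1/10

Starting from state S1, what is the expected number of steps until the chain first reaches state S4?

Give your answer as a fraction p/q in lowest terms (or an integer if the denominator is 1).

Answer: 1650/329

Derivation:
Let h_i = expected steps to first reach S4 from state i.
Boundary: h_S4 = 0.
First-step equations for the other states:
  h_S0 = 1 + 1/10*h_S0 + 1/10*h_S1 + 1/10*h_S2 + 3/5*h_S3 + 1/10*h_S4
  h_S1 = 1 + 1/5*h_S0 + 1/5*h_S1 + 1/10*h_S2 + 2/5*h_S3 + 1/10*h_S4
  h_S2 = 1 + 1/5*h_S0 + 1/10*h_S1 + 1/10*h_S2 + 1/5*h_S3 + 2/5*h_S4
  h_S3 = 1 + 1/5*h_S0 + 1/5*h_S1 + 1/10*h_S2 + 1/5*h_S3 + 3/10*h_S4

Substituting h_S4 = 0 and rearranging gives the linear system (I - Q) h = 1:
  [9/10, -1/10, -1/10, -3/5] . (h_S0, h_S1, h_S2, h_S3) = 1
  [-1/5, 4/5, -1/10, -2/5] . (h_S0, h_S1, h_S2, h_S3) = 1
  [-1/5, -1/10, 9/10, -1/5] . (h_S0, h_S1, h_S2, h_S3) = 1
  [-1/5, -1/5, -1/10, 4/5] . (h_S0, h_S1, h_S2, h_S3) = 1

Solving yields:
  h_S0 = 1600/329
  h_S1 = 1650/329
  h_S2 = 1210/329
  h_S3 = 1375/329

Starting state is S1, so the expected hitting time is h_S1 = 1650/329.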